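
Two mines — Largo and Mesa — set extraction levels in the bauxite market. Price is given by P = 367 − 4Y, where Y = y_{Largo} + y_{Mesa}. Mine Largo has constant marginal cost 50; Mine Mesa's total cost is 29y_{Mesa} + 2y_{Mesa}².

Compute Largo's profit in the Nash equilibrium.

3757.69

Mine Largo's profit: π = y_{Largo}(367 − 4(y_{Largo} + y_{Mesa})) − 50y_{Largo}.
∂π/∂y_{Largo} = 317 − 8y_{Largo} − 4y_{Mesa} = 0, so y_{Largo} = 39.625 − 0.5y_{Mesa}.
For Mesa: ∂π/∂y_{Mesa} = 338 − 12y_{Mesa} − 4y_{Largo} = 0 ⇒ y_{Mesa} = 169/6 − (1/3)y_{Largo}.
Substituting the second reaction function into the first: y_{Largo} = 39.625 − 0.5(169/6 − (1/3)y_{Largo}), which gives (5/6)y_{Largo} = 613/24 ⇒ y_{Largo} = 30.65.
Then y_{Mesa} = 169/6 − (1/3)·30.65 = 17.95.
Price P = 367 − 4·48.6 = 172.6.
Largo's profit: (172.6 − 50)·30.65 = 3757.69.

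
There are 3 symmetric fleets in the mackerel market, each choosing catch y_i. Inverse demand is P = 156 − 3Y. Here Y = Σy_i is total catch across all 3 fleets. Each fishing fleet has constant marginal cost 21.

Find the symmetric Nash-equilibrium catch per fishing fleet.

A representative fishing fleet's profit is π_i = y_i(156 − 3Y) − 21y_i, with Y = y_i + Σ_{j≠i} y_j.
First-order condition: 135 − 6y_i − 3Σ_{j≠i} y_j = 0.
With identical fishing fleets, set every y_j = y: then 135 − 6y − 6y = 0, i.e. y = 135/12 = 11.25.

11.25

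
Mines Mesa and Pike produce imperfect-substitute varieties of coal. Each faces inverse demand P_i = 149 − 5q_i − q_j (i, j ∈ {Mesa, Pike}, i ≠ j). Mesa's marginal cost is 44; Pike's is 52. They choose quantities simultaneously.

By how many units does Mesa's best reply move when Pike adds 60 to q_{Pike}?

-6

Mine Mesa's profit: π = q_{Mesa}(149 − 5q_{Mesa} − q_{Pike}) − 44q_{Mesa}.
∂π/∂q_{Mesa} = 105 − 10q_{Mesa} − q_{Pike} = 0 ⇒ q_{Mesa} = 10.5 − 0.1q_{Pike}.
The reaction-function slope is −0.1, so a 60-unit rise in q_{Pike} moves q_{Mesa} by −0.1 × 60 = −6. Mesa's best response falls — the actions are strategic substitutes.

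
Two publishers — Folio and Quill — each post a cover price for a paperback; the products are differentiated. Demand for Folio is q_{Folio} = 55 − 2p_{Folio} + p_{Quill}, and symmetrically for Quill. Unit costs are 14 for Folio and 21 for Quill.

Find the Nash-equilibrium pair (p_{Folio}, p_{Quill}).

28.6, 31.4

Folio's profit: π = (p_{Folio} − 14)(55 − 2p_{Folio} + p_{Quill}).
∂π/∂p_{Folio} = 83 − 4p_{Folio} + p_{Quill} = 0 ⇒ p_{Folio} = 20.75 + 0.25p_{Quill}.
Similarly p_{Quill} = 24.25 + 0.25p_{Folio}.
Substituting the second reaction function into the first: p_{Folio} = 20.75 + 0.25(24.25 + 0.25p_{Folio}), which gives 0.9375p_{Folio} = 26.8125 ⇒ p_{Folio} = 28.6.
Then p_{Quill} = 24.25 + 0.25·28.6 = 31.4.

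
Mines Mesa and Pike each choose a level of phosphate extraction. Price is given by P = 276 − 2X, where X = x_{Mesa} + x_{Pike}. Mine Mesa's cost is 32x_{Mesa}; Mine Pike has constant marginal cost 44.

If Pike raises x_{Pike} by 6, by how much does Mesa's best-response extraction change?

-3

Mine Mesa's profit: π = x_{Mesa}(276 − 2(x_{Mesa} + x_{Pike})) − 32x_{Mesa}.
∂π/∂x_{Mesa} = 244 − 4x_{Mesa} − 2x_{Pike} = 0, so x_{Mesa} = 61 − 0.5x_{Pike}.
The reaction-function slope is −0.5, so a 6-unit rise in x_{Pike} moves x_{Mesa} by −0.5 × 6 = −3. Mesa's best response falls — the actions are strategic substitutes.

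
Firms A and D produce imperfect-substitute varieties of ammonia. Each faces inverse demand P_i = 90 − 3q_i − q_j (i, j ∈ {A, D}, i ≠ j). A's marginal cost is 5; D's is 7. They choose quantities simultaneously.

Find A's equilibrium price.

Firm A's profit: π = q_A(90 − 3q_A − q_D) − 5q_A.
∂π/∂q_A = 85 − 6q_A − q_D = 0 ⇒ q_A = 85/6 − (1/6)q_D.
Similarly q_D = 83/6 − (1/6)q_A.
Solving the two reaction functions simultaneously: (1 − (−1/6)(−1/6))q_A = 85/6 − (1/6)·(83/6), so (35/36)q_A = 427/36 and q_A = 12.2.
Then q_D = 83/6 − (1/6)·12.2 = 11.8.
P_A = 90 − 3·12.2 − 11.8 = 41.6.

41.6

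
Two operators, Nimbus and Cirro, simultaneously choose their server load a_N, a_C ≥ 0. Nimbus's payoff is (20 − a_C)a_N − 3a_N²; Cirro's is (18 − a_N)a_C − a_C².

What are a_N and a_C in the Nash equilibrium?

Expanding Nimbus's payoff: 20a_N − a_Ca_N − 3a_N².
∂π/∂a_N = 20 − a_C − 6a_N = 0, so a_N = 10/3 − (1/6)a_C.
Likewise for Cirro: a_C = 9 − 0.5a_N.
Solving the two reaction functions simultaneously: (1 − (−1/6)(−0.5))a_N = 10/3 − (1/6)·9, so (11/12)a_N = 11/6 and a_N = 2.
Then a_C = 9 − 0.5·2 = 8.

2, 8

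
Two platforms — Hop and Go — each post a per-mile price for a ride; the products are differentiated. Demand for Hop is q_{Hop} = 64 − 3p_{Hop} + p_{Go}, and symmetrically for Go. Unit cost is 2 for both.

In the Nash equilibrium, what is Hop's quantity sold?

Hop's profit: π = (p_{Hop} − 2)(64 − 3p_{Hop} + p_{Go}).
∂π/∂p_{Hop} = 70 − 6p_{Hop} + p_{Go} = 0 ⇒ p_{Hop} = 35/3 + (1/6)p_{Go}.
The game is symmetric, so in equilibrium p_{Go} = p_{Hop}: the reaction function gives (5/6)p_{Hop} = 35/3, hence p_{Hop} = 14.
q_{Hop} = 64 − 3·14 + 14 = 36.

36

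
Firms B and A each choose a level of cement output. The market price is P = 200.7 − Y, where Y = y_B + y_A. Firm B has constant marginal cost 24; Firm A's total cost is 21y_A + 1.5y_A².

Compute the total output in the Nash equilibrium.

Firm B's profit: π = y_B(200.7 − (y_B + y_A)) − 24y_B.
∂π/∂y_B = 176.7 − 2y_B − y_A = 0, so y_B = 88.35 − 0.5y_A.
For A: ∂π/∂y_A = 179.7 − 5y_A − y_B = 0 ⇒ y_A = 35.94 − 0.2y_B.
Substituting the second reaction function into the first: y_B = 88.35 − 0.5(35.94 − 0.2y_B), which gives 0.9y_B = 70.38 ⇒ y_B = 78.2.
Then y_A = 35.94 − 0.2·78.2 = 20.3.
Total output: 78.2 + 20.3 = 98.5.

98.5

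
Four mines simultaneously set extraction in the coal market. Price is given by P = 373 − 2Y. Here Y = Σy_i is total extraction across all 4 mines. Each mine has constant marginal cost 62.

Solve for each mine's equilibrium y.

A representative mine's profit is π_i = y_i(373 − 2Y) − 62y_i, with Y = y_i + Σ_{j≠i} y_j.
First-order condition: 311 − 4y_i − 2Σ_{j≠i} y_j = 0.
With identical mines, set every y_j = y: then 311 − 4y − 6y = 0, i.e. y = 311/10 = 31.1.

31.1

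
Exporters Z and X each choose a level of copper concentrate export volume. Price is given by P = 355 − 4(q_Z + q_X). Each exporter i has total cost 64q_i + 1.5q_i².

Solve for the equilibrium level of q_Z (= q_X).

19.4

Exporter Z's profit: π = q_Z(355 − 4(q_Z + q_X)) − 64q_Z − 1.5q_Z².
∂π/∂q_Z = 291 − 11q_Z − 4q_X = 0, so q_Z = 291/11 − (4/11)q_X.
Setting q_Z = q_X in the reaction function: q_Z = 291/11 − (4/11)q_Z, so q_Z = (291/11) / (15/11) = 19.4.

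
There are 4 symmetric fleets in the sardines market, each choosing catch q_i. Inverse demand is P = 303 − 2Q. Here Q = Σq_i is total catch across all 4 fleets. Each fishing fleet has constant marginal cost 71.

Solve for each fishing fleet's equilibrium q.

23.2

A representative fishing fleet's profit is π_i = q_i(303 − 2Q) − 71q_i, with Q = q_i + Σ_{j≠i} q_j.
First-order condition: 232 − 4q_i − 2Σ_{j≠i} q_j = 0.
In a symmetric equilibrium every fishing fleet chooses the same q, so Σ_{j≠i} q_j = 3q. The condition becomes 232 − 10q = 0, giving q = 232/10 = 23.2.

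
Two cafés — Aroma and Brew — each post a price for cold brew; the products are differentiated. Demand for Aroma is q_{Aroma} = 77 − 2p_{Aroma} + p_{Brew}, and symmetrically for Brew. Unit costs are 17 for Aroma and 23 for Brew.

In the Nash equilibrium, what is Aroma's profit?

Aroma's profit: π = (p_{Aroma} − 17)(77 − 2p_{Aroma} + p_{Brew}).
∂π/∂p_{Aroma} = 111 − 4p_{Aroma} + p_{Brew} = 0 ⇒ p_{Aroma} = 27.75 + 0.25p_{Brew}.
Similarly p_{Brew} = 30.75 + 0.25p_{Aroma}.
Substituting the second reaction function into the first: p_{Aroma} = 27.75 + 0.25(30.75 + 0.25p_{Aroma}), which gives 0.9375p_{Aroma} = 35.4375 ⇒ p_{Aroma} = 37.8.
Then p_{Brew} = 30.75 + 0.25·37.8 = 40.2.
q_{Aroma} = 77 − 2·37.8 + 40.2 = 41.6.
Profit = (37.8 − 17)·41.6 = 865.28.

865.28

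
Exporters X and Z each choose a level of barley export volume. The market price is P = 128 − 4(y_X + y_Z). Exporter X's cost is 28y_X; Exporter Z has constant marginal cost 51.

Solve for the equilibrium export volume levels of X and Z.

Exporter X's profit: π = y_X(128 − 4(y_X + y_Z)) − 28y_X.
∂π/∂y_X = 100 − 8y_X − 4y_Z = 0, so y_X = 12.5 − 0.5y_Z.
By the same steps for Z: y_Z = 9.625 − 0.5y_X.
Solving the two reaction functions simultaneously: (1 − (−0.5)(−0.5))y_X = 12.5 − 0.5·9.625, so 0.75y_X = 7.6875 and y_X = 10.25.
Then y_Z = 9.625 − 0.5·10.25 = 4.5.

10.25, 4.5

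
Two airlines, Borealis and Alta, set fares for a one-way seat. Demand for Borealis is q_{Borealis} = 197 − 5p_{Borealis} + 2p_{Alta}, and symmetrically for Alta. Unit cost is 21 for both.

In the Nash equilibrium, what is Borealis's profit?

Borealis's profit: π = (p_{Borealis} − 21)(197 − 5p_{Borealis} + 2p_{Alta}).
∂π/∂p_{Borealis} = 302 − 10p_{Borealis} + 2p_{Alta} = 0 ⇒ p_{Borealis} = 30.2 + 0.2p_{Alta}.
Setting p_{Borealis} = p_{Alta} in the reaction function: p_{Borealis} = 30.2 + 0.2p_{Borealis}, so p_{Borealis} = 30.2 / 0.8 = 37.75.
q_{Borealis} = 197 − 5·37.75 + 2·37.75 = 83.75.
Profit = (37.75 − 21)·83.75 = 1402.8125.

1402.8125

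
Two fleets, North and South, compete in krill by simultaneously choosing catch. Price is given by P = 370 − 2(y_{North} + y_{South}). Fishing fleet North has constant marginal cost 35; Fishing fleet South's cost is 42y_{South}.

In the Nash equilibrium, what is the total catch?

110.5

Fishing fleet North's profit: π = y_{North}(370 − 2(y_{North} + y_{South})) − 35y_{North}.
∂π/∂y_{North} = 335 − 4y_{North} − 2y_{South} = 0, so y_{North} = 83.75 − 0.5y_{South}.
By the same steps for South: y_{South} = 82 − 0.5y_{North}.
Plugging y_{South} into North's best response: y_{North} = 83.75 − 0.5(82 − 0.5y_{North}) ⇒ 0.75y_{North} = 42.75, so y_{North} = 57.
Then y_{South} = 82 − 0.5·57 = 53.5.
Total catch: 57 + 53.5 = 110.5.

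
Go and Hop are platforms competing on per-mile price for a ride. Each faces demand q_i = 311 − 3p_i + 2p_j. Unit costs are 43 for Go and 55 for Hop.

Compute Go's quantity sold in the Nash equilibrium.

207.75

Go's profit: π = (p_{Go} − 43)(311 − 3p_{Go} + 2p_{Hop}).
∂π/∂p_{Go} = 440 − 6p_{Go} + 2p_{Hop} = 0 ⇒ p_{Go} = 220/3 + (1/3)p_{Hop}.
Similarly p_{Hop} = 238/3 + (1/3)p_{Go}.
Substituting the second reaction function into the first: p_{Go} = 220/3 + (1/3)(238/3 + (1/3)p_{Go}), which gives (8/9)p_{Go} = 898/9 ⇒ p_{Go} = 112.25.
Then p_{Hop} = 238/3 + (1/3)·112.25 = 116.75.
q_{Go} = 311 − 3·112.25 + 2·116.75 = 207.75.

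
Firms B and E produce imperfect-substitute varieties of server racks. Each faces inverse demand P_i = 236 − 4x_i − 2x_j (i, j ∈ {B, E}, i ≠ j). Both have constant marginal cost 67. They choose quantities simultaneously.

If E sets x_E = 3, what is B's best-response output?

20.375

Firm B's profit: π = x_B(236 − 4x_B − 2x_E) − 67x_B.
∂π/∂x_B = 169 − 8x_B − 2x_E = 0 ⇒ x_B = 21.125 − 0.25x_E.
At x_E = 3: x_B = 21.125 − 0.25·3 = 20.375.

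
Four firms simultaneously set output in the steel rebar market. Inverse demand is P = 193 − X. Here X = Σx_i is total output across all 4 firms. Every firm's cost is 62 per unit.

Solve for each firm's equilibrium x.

26.2

A representative firm's profit is π_i = x_i(193 − X) − 62x_i, with X = x_i + Σ_{j≠i} x_j.
First-order condition: 131 − 2x_i − Σ_{j≠i} x_j = 0.
Imposing symmetry (x_j = x for all j) turns Σ_{j≠i} x_j into 3x, so 131 = 5x and x = 26.2.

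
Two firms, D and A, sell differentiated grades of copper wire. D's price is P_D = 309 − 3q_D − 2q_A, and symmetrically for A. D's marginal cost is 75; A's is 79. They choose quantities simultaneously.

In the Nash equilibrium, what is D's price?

163.5

Firm D's profit: π = q_D(309 − 3q_D − 2q_A) − 75q_D.
∂π/∂q_D = 234 − 6q_D − 2q_A = 0 ⇒ q_D = 39 − (1/3)q_A.
Similarly q_A = 115/3 − (1/3)q_D.
Plugging q_A into D's best response: q_D = 39 − (1/3)(115/3 − (1/3)q_D) ⇒ (8/9)q_D = 236/9, so q_D = 29.5.
Then q_A = 115/3 − (1/3)·29.5 = 28.5.
P_D = 309 − 3·29.5 − 2·28.5 = 163.5.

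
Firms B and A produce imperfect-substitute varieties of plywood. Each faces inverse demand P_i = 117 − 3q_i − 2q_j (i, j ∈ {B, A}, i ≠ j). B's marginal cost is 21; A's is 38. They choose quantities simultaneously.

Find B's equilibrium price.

Firm B's profit: π = q_B(117 − 3q_B − 2q_A) − 21q_B.
∂π/∂q_B = 96 − 6q_B − 2q_A = 0 ⇒ q_B = 16 − (1/3)q_A.
Similarly q_A = 79/6 − (1/3)q_B.
Solving the two reaction functions simultaneously: (1 − (−1/3)(−1/3))q_B = 16 − (1/3)·(79/6), so (8/9)q_B = 209/18 and q_B = 13.0625.
Then q_A = 79/6 − (1/3)·13.0625 = 8.8125.
P_B = 117 − 3·13.0625 − 2·8.8125 = 60.1875.

60.1875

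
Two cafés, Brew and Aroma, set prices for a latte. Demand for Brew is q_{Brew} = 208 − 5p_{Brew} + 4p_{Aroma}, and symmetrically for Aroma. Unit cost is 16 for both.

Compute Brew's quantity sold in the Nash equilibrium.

160

Brew's profit: π = (p_{Brew} − 16)(208 − 5p_{Brew} + 4p_{Aroma}).
∂π/∂p_{Brew} = 288 − 10p_{Brew} + 4p_{Aroma} = 0 ⇒ p_{Brew} = 28.8 + 0.4p_{Aroma}.
The game is symmetric, so in equilibrium p_{Aroma} = p_{Brew}: the reaction function gives 0.6p_{Brew} = 28.8, hence p_{Brew} = 48.
q_{Brew} = 208 − 5·48 + 4·48 = 160.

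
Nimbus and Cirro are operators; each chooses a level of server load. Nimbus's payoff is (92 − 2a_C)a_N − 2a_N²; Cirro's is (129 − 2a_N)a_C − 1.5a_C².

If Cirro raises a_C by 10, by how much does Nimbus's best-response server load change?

Expanding Nimbus's payoff: 92a_N − 2a_Ca_N − 2a_N².
∂π/∂a_N = 92 − 2a_C − 4a_N = 0, so a_N = 23 − 0.5a_C.
The reaction-function slope is −0.5, so a 10-unit rise in a_C moves a_N by −0.5 × 10 = −5. Nimbus's best response falls — the actions are strategic substitutes.

-5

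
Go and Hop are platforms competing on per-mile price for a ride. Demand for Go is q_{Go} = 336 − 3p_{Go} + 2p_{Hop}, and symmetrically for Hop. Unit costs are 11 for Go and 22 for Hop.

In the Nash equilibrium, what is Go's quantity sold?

Go's profit: π = (p_{Go} − 11)(336 − 3p_{Go} + 2p_{Hop}).
∂π/∂p_{Go} = 369 − 6p_{Go} + 2p_{Hop} = 0 ⇒ p_{Go} = 61.5 + (1/3)p_{Hop}.
Similarly p_{Hop} = 67 + (1/3)p_{Go}.
Substituting the second reaction function into the first: p_{Go} = 61.5 + (1/3)(67 + (1/3)p_{Go}), which gives (8/9)p_{Go} = 503/6 ⇒ p_{Go} = 94.3125.
Then p_{Hop} = 67 + (1/3)·94.3125 = 98.4375.
q_{Go} = 336 − 3·94.3125 + 2·98.4375 = 249.9375.

249.9375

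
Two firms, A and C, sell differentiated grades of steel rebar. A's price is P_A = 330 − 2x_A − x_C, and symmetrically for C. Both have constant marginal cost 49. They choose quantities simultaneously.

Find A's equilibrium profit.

6316.88

Firm A's profit: π = x_A(330 − 2x_A − x_C) − 49x_A.
∂π/∂x_A = 281 − 4x_A − x_C = 0 ⇒ x_A = 70.25 − 0.25x_C.
By symmetry x_C = x_A; substituting into the reaction function, 1.25x_A = 70.25 and x_A = 56.2.
P_A = 330 − 2·56.2 − 56.2 = 161.4.
Profit = (161.4 − 49)·56.2 = 6316.88.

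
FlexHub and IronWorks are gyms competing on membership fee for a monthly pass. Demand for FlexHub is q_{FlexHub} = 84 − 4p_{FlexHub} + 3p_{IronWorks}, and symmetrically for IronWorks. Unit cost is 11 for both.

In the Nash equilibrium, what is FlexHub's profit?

FlexHub's profit: π = (p_{FlexHub} − 11)(84 − 4p_{FlexHub} + 3p_{IronWorks}).
∂π/∂p_{FlexHub} = 128 − 8p_{FlexHub} + 3p_{IronWorks} = 0 ⇒ p_{FlexHub} = 16 + 0.375p_{IronWorks}.
Setting p_{FlexHub} = p_{IronWorks} in the reaction function: p_{FlexHub} = 16 + 0.375p_{FlexHub}, so p_{FlexHub} = 16 / 0.625 = 25.6.
q_{FlexHub} = 84 − 4·25.6 + 3·25.6 = 58.4.
Profit = (25.6 − 11)·58.4 = 852.64.

852.64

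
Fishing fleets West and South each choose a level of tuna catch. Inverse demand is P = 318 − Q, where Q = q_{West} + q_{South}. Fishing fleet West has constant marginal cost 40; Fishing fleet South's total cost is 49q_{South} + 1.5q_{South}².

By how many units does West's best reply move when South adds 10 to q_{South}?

Fishing fleet West's profit: π = q_{West}(318 − (q_{West} + q_{South})) − 40q_{West}.
∂π/∂q_{West} = 278 − 2q_{West} − q_{South} = 0, so q_{West} = 139 − 0.5q_{South}.
The reaction-function slope is −0.5, so a 10-unit rise in q_{South} moves q_{West} by −0.5 × 10 = −5. West's best response falls — the actions are strategic substitutes.

-5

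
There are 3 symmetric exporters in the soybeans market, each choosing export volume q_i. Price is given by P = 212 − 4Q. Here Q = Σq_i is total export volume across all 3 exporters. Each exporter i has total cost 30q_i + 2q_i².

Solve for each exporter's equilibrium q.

9.1

A representative exporter's profit is π_i = q_i(212 − 4Q) − 30q_i − 2q_i², with Q = q_i + Σ_{j≠i} q_j.
First-order condition: 182 − 12q_i − 4Σ_{j≠i} q_j = 0.
With identical exporters, set every q_j = q: then 182 − 12q − 8q = 0, i.e. q = 182/20 = 9.1.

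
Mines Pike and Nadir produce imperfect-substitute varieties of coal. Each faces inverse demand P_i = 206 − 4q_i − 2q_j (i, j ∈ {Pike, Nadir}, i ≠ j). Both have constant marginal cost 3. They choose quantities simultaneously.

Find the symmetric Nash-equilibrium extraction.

Mine Pike's profit: π = q_{Pike}(206 − 4q_{Pike} − 2q_{Nadir}) − 3q_{Pike}.
∂π/∂q_{Pike} = 203 − 8q_{Pike} − 2q_{Nadir} = 0 ⇒ q_{Pike} = 25.375 − 0.25q_{Nadir}.
Setting q_{Pike} = q_{Nadir} in the reaction function: q_{Pike} = 25.375 − 0.25q_{Pike}, so q_{Pike} = 25.375 / 1.25 = 20.3.

20.3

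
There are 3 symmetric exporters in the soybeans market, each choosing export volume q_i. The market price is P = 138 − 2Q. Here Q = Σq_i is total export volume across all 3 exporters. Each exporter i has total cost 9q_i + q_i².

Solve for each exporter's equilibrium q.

A representative exporter's profit is π_i = q_i(138 − 2Q) − 9q_i − q_i², with Q = q_i + Σ_{j≠i} q_j.
First-order condition: 129 − 6q_i − 2Σ_{j≠i} q_j = 0.
In a symmetric equilibrium every exporter chooses the same q, so Σ_{j≠i} q_j = 2q. The condition becomes 129 − 10q = 0, giving q = 129/10 = 12.9.

12.9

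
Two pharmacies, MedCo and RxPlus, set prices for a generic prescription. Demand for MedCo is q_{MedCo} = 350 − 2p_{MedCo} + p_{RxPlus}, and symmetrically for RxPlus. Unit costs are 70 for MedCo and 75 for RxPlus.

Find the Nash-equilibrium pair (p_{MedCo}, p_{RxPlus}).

MedCo's profit: π = (p_{MedCo} − 70)(350 − 2p_{MedCo} + p_{RxPlus}).
∂π/∂p_{MedCo} = 490 − 4p_{MedCo} + p_{RxPlus} = 0 ⇒ p_{MedCo} = 122.5 + 0.25p_{RxPlus}.
Similarly p_{RxPlus} = 125 + 0.25p_{MedCo}.
Plugging p_{RxPlus} into MedCo's best response: p_{MedCo} = 122.5 + 0.25(125 + 0.25p_{MedCo}) ⇒ 0.9375p_{MedCo} = 153.75, so p_{MedCo} = 164.
Then p_{RxPlus} = 125 + 0.25·164 = 166.

164, 166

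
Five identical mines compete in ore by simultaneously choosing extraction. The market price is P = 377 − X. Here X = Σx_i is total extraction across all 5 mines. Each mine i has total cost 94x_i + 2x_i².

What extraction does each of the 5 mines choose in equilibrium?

28.3

A representative mine's profit is π_i = x_i(377 − X) − 94x_i − 2x_i², with X = x_i + Σ_{j≠i} x_j.
First-order condition: 283 − 6x_i − Σ_{j≠i} x_j = 0.
With identical mines, set every x_j = x: then 283 − 6x − 4x = 0, i.e. x = 283/10 = 28.3.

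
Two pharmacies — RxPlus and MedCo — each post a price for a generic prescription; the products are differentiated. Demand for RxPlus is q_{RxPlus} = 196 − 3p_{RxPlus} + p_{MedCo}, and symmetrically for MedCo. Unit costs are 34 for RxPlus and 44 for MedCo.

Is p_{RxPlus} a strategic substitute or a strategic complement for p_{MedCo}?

strategic complements

RxPlus's profit: π = (p_{RxPlus} − 34)(196 − 3p_{RxPlus} + p_{MedCo}).
∂π/∂p_{RxPlus} = 298 − 6p_{RxPlus} + p_{MedCo} = 0 ⇒ p_{RxPlus} = 149/3 + (1/6)p_{MedCo}.
The best-response slope dp_{RxPlus}/dp_{MedCo} = 1/6 > 0: the reaction function is upward-sloping, so the choices are strategic complements.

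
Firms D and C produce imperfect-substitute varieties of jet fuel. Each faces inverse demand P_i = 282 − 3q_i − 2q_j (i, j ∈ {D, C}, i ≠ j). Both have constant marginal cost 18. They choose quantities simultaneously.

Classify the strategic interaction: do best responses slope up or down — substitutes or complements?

strategic substitutes

Firm D's profit: π = q_D(282 − 3q_D − 2q_C) − 18q_D.
∂π/∂q_D = 264 − 6q_D − 2q_C = 0 ⇒ q_D = 44 − (1/3)q_C.
The best-response slope dq_D/dq_C = −1/3 < 0: the reaction function is downward-sloping, so the choices are strategic substitutes.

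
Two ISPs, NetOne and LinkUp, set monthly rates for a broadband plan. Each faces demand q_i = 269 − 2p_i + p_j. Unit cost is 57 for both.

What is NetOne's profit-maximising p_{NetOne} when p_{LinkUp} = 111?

123.5

NetOne's profit: π = (p_{NetOne} − 57)(269 − 2p_{NetOne} + p_{LinkUp}).
∂π/∂p_{NetOne} = 383 − 4p_{NetOne} + p_{LinkUp} = 0 ⇒ p_{NetOne} = 95.75 + 0.25p_{LinkUp}.
At p_{LinkUp} = 111: p_{NetOne} = 95.75 + 0.25·111 = 123.5.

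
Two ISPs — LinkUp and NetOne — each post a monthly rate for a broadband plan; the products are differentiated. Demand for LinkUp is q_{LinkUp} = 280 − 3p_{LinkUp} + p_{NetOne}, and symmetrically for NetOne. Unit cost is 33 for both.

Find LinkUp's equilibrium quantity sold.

LinkUp's profit: π = (p_{LinkUp} − 33)(280 − 3p_{LinkUp} + p_{NetOne}).
∂π/∂p_{LinkUp} = 379 − 6p_{LinkUp} + p_{NetOne} = 0 ⇒ p_{LinkUp} = 379/6 + (1/6)p_{NetOne}.
The game is symmetric, so in equilibrium p_{NetOne} = p_{LinkUp}: the reaction function gives (5/6)p_{LinkUp} = 379/6, hence p_{LinkUp} = 75.8.
q_{LinkUp} = 280 − 3·75.8 + 75.8 = 128.4.

128.4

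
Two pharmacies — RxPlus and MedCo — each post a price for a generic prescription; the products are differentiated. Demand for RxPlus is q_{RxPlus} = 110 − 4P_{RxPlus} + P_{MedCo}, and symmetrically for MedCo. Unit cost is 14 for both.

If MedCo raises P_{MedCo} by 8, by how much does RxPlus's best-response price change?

RxPlus's profit: π = (P_{RxPlus} − 14)(110 − 4P_{RxPlus} + P_{MedCo}).
∂π/∂P_{RxPlus} = 166 − 8P_{RxPlus} + P_{MedCo} = 0 ⇒ P_{RxPlus} = 20.75 + 0.125P_{MedCo}.
The reaction-function slope is 0.125, so an 8-unit rise in P_{MedCo} moves P_{RxPlus} by 0.125 × 8 = 1. RxPlus's best response rises — the actions are strategic complements.

1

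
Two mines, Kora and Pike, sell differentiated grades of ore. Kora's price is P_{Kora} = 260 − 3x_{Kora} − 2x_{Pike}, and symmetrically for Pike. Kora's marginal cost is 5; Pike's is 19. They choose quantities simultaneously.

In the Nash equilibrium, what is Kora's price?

Mine Kora's profit: π = x_{Kora}(260 − 3x_{Kora} − 2x_{Pike}) − 5x_{Kora}.
∂π/∂x_{Kora} = 255 − 6x_{Kora} − 2x_{Pike} = 0 ⇒ x_{Kora} = 42.5 − (1/3)x_{Pike}.
Similarly x_{Pike} = 241/6 − (1/3)x_{Kora}.
Solving the two reaction functions simultaneously: (1 − (−1/3)(−1/3))x_{Kora} = 42.5 − (1/3)·(241/6), so (8/9)x_{Kora} = 262/9 and x_{Kora} = 32.75.
Then x_{Pike} = 241/6 − (1/3)·32.75 = 29.25.
P_{Kora} = 260 − 3·32.75 − 2·29.25 = 103.25.

103.25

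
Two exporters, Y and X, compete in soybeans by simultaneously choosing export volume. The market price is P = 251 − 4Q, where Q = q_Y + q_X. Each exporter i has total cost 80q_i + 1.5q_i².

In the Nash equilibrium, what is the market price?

159.8

Exporter Y's profit: π = q_Y(251 − 4(q_Y + q_X)) − 80q_Y − 1.5q_Y².
∂π/∂q_Y = 171 − 11q_Y − 4q_X = 0, so q_Y = 171/11 − (4/11)q_X.
By symmetry q_X = q_Y; substituting into the reaction function, (15/11)q_Y = 171/11 and q_Y = 11.4.
Equilibrium price: P = 251 − 4·22.8 = 159.8.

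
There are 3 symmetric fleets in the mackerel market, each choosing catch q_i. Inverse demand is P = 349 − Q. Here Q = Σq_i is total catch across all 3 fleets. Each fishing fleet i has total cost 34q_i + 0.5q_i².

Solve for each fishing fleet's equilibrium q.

63

A representative fishing fleet's profit is π_i = q_i(349 − Q) − 34q_i − 0.5q_i², with Q = q_i + Σ_{j≠i} q_j.
First-order condition: 315 − 3q_i − Σ_{j≠i} q_j = 0.
With identical fishing fleets, set every q_j = q: then 315 − 3q − 2q = 0, i.e. q = 315/5 = 63.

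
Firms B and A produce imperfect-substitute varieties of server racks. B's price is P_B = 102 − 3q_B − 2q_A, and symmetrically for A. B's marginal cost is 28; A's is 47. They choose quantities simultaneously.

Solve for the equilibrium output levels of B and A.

Firm B's profit: π = q_B(102 − 3q_B − 2q_A) − 28q_B.
∂π/∂q_B = 74 − 6q_B − 2q_A = 0 ⇒ q_B = 37/3 − (1/3)q_A.
Similarly q_A = 55/6 − (1/3)q_B.
Plugging q_A into B's best response: q_B = 37/3 − (1/3)(55/6 − (1/3)q_B) ⇒ (8/9)q_B = 167/18, so q_B = 10.4375.
Then q_A = 55/6 − (1/3)·10.4375 = 5.6875.

10.4375, 5.6875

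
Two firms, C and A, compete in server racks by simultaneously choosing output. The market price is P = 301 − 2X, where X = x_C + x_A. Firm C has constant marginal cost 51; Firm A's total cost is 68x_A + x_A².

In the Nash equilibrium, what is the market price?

154.4

Firm C's profit: π = x_C(301 − 2(x_C + x_A)) − 51x_C.
∂π/∂x_C = 250 − 4x_C − 2x_A = 0, so x_C = 62.5 − 0.5x_A.
For A: ∂π/∂x_A = 233 − 6x_A − 2x_C = 0 ⇒ x_A = 233/6 − (1/3)x_C.
Solving the two reaction functions simultaneously: (1 − (−0.5)(−1/3))x_C = 62.5 − 0.5·(233/6), so (5/6)x_C = 517/12 and x_C = 51.7.
Then x_A = 233/6 − (1/3)·51.7 = 21.6.
Equilibrium price: P = 301 − 2·73.3 = 154.4.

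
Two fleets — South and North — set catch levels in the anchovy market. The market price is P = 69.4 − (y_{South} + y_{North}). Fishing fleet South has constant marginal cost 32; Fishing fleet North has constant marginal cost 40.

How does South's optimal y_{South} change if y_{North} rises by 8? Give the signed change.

Fishing fleet South's profit: π = y_{South}(69.4 − (y_{South} + y_{North})) − 32y_{South}.
∂π/∂y_{South} = 37.4 − 2y_{South} − y_{North} = 0, so y_{South} = 18.7 − 0.5y_{North}.
The reaction-function slope is −0.5, so an 8-unit rise in y_{North} moves y_{South} by −0.5 × 8 = −4. South's best response falls — the actions are strategic substitutes.

-4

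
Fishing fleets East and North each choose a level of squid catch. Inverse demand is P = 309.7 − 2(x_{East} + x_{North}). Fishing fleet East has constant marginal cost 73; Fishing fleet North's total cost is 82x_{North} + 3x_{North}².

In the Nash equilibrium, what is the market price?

179.2

Fishing fleet East's profit: π = x_{East}(309.7 − 2(x_{East} + x_{North})) − 73x_{East}.
∂π/∂x_{East} = 236.7 − 4x_{East} − 2x_{North} = 0, so x_{East} = 59.175 − 0.5x_{North}.
For North: ∂π/∂x_{North} = 227.7 − 10x_{North} − 2x_{East} = 0 ⇒ x_{North} = 22.77 − 0.2x_{East}.
Substituting the second reaction function into the first: x_{East} = 59.175 − 0.5(22.77 − 0.2x_{East}), which gives 0.9x_{East} = 47.79 ⇒ x_{East} = 53.1.
Then x_{North} = 22.77 − 0.2·53.1 = 12.15.
Equilibrium price: P = 309.7 − 2·65.25 = 179.2.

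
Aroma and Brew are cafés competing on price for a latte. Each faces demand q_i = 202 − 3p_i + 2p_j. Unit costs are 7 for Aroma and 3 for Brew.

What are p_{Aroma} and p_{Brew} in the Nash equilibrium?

Aroma's profit: π = (p_{Aroma} − 7)(202 − 3p_{Aroma} + 2p_{Brew}).
∂π/∂p_{Aroma} = 223 − 6p_{Aroma} + 2p_{Brew} = 0 ⇒ p_{Aroma} = 223/6 + (1/3)p_{Brew}.
Similarly p_{Brew} = 211/6 + (1/3)p_{Aroma}.
Substituting the second reaction function into the first: p_{Aroma} = 223/6 + (1/3)(211/6 + (1/3)p_{Aroma}), which gives (8/9)p_{Aroma} = 440/9 ⇒ p_{Aroma} = 55.
Then p_{Brew} = 211/6 + (1/3)·55 = 53.5.

55, 53.5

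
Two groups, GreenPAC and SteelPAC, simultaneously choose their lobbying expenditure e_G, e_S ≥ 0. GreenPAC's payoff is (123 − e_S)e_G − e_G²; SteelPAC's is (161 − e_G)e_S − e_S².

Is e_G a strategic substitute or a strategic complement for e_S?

Expanding GreenPAC's payoff: 123e_G − e_Se_G − e_G².
∂π/∂e_G = 123 − e_S − 2e_G = 0, so e_G = 61.5 − 0.5e_S.
The best-response slope de_G/de_S = −0.5 < 0: the reaction function is downward-sloping, so the choices are strategic substitutes.

strategic substitutes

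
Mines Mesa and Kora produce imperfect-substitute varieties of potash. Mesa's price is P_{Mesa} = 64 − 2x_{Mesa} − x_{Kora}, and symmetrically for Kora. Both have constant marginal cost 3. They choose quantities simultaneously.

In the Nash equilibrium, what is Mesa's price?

27.4

Mine Mesa's profit: π = x_{Mesa}(64 − 2x_{Mesa} − x_{Kora}) − 3x_{Mesa}.
∂π/∂x_{Mesa} = 61 − 4x_{Mesa} − x_{Kora} = 0 ⇒ x_{Mesa} = 15.25 − 0.25x_{Kora}.
By symmetry x_{Kora} = x_{Mesa}; substituting into the reaction function, 1.25x_{Mesa} = 15.25 and x_{Mesa} = 12.2.
P_{Mesa} = 64 − 2·12.2 − 12.2 = 27.4.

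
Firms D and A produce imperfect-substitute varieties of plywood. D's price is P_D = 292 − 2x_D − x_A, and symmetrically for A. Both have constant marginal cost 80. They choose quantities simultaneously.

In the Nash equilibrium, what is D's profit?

Firm D's profit: π = x_D(292 − 2x_D − x_A) − 80x_D.
∂π/∂x_D = 212 − 4x_D − x_A = 0 ⇒ x_D = 53 − 0.25x_A.
Setting x_D = x_A in the reaction function: x_D = 53 − 0.25x_D, so x_D = 53 / 1.25 = 42.4.
P_D = 292 − 2·42.4 − 42.4 = 164.8.
Profit = (164.8 − 80)·42.4 = 3595.52.

3595.52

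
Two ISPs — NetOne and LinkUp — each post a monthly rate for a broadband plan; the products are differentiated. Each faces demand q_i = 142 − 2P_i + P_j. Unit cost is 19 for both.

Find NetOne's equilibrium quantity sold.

NetOne's profit: π = (P_{NetOne} − 19)(142 − 2P_{NetOne} + P_{LinkUp}).
∂π/∂P_{NetOne} = 180 − 4P_{NetOne} + P_{LinkUp} = 0 ⇒ P_{NetOne} = 45 + 0.25P_{LinkUp}.
The game is symmetric, so in equilibrium P_{LinkUp} = P_{NetOne}: the reaction function gives 0.75P_{NetOne} = 45, hence P_{NetOne} = 60.
q_{NetOne} = 142 − 2·60 + 60 = 82.

82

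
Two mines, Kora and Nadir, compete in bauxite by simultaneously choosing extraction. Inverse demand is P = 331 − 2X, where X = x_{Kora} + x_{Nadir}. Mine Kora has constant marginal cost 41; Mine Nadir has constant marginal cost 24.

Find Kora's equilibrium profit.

4140.5

Mine Kora's profit: π = x_{Kora}(331 − 2(x_{Kora} + x_{Nadir})) − 41x_{Kora}.
∂π/∂x_{Kora} = 290 − 4x_{Kora} − 2x_{Nadir} = 0, so x_{Kora} = 72.5 − 0.5x_{Nadir}.
By the same steps for Nadir: x_{Nadir} = 76.75 − 0.5x_{Kora}.
Plugging x_{Nadir} into Kora's best response: x_{Kora} = 72.5 − 0.5(76.75 − 0.5x_{Kora}) ⇒ 0.75x_{Kora} = 34.125, so x_{Kora} = 45.5.
Then x_{Nadir} = 76.75 − 0.5·45.5 = 54.
Price P = 331 − 2·99.5 = 132.
Kora's profit: (132 − 41)·45.5 = 4140.5.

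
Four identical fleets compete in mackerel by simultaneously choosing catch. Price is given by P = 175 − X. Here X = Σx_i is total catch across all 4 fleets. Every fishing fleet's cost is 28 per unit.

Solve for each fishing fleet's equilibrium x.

A representative fishing fleet's profit is π_i = x_i(175 − X) − 28x_i, with X = x_i + Σ_{j≠i} x_j.
First-order condition: 147 − 2x_i − Σ_{j≠i} x_j = 0.
With identical fishing fleets, set every x_j = x: then 147 − 2x − 3x = 0, i.e. x = 147/5 = 29.4.

29.4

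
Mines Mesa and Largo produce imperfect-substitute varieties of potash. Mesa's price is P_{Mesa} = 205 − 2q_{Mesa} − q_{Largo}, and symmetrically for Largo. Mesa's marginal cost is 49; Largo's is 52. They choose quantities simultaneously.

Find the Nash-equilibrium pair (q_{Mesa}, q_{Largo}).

Mine Mesa's profit: π = q_{Mesa}(205 − 2q_{Mesa} − q_{Largo}) − 49q_{Mesa}.
∂π/∂q_{Mesa} = 156 − 4q_{Mesa} − q_{Largo} = 0 ⇒ q_{Mesa} = 39 − 0.25q_{Largo}.
Similarly q_{Largo} = 38.25 − 0.25q_{Mesa}.
Solving the two reaction functions simultaneously: (1 − (−0.25)(−0.25))q_{Mesa} = 39 − 0.25·38.25, so 0.9375q_{Mesa} = 29.4375 and q_{Mesa} = 31.4.
Then q_{Largo} = 38.25 − 0.25·31.4 = 30.4.

31.4, 30.4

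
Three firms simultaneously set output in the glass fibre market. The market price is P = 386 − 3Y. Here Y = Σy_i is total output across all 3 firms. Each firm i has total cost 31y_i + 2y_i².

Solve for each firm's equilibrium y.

A representative firm's profit is π_i = y_i(386 − 3Y) − 31y_i − 2y_i², with Y = y_i + Σ_{j≠i} y_j.
First-order condition: 355 − 10y_i − 3Σ_{j≠i} y_j = 0.
Imposing symmetry (y_j = y for all j) turns Σ_{j≠i} y_j into 2y, so 355 = 16y and y = 22.1875.

22.1875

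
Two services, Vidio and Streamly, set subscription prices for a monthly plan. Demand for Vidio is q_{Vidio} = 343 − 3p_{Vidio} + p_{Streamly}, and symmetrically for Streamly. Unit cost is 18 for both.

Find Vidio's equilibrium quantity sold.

184.2

Vidio's profit: π = (p_{Vidio} − 18)(343 − 3p_{Vidio} + p_{Streamly}).
∂π/∂p_{Vidio} = 397 − 6p_{Vidio} + p_{Streamly} = 0 ⇒ p_{Vidio} = 397/6 + (1/6)p_{Streamly}.
Setting p_{Vidio} = p_{Streamly} in the reaction function: p_{Vidio} = 397/6 + (1/6)p_{Vidio}, so p_{Vidio} = (397/6) / (5/6) = 79.4.
q_{Vidio} = 343 − 3·79.4 + 79.4 = 184.2.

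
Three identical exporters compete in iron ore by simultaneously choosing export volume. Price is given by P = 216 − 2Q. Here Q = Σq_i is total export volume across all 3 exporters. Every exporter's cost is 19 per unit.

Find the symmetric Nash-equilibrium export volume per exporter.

24.625

A representative exporter's profit is π_i = q_i(216 − 2Q) − 19q_i, with Q = q_i + Σ_{j≠i} q_j.
First-order condition: 197 − 4q_i − 2Σ_{j≠i} q_j = 0.
Imposing symmetry (q_j = q for all j) turns Σ_{j≠i} q_j into 2q, so 197 = 8q and q = 24.625.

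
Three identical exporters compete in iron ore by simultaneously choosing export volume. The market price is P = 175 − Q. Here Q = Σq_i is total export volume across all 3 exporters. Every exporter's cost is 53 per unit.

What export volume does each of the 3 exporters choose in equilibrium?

30.5

A representative exporter's profit is π_i = q_i(175 − Q) − 53q_i, with Q = q_i + Σ_{j≠i} q_j.
First-order condition: 122 − 2q_i − Σ_{j≠i} q_j = 0.
In a symmetric equilibrium every exporter chooses the same q, so Σ_{j≠i} q_j = 2q. The condition becomes 122 − 4q = 0, giving q = 122/4 = 30.5.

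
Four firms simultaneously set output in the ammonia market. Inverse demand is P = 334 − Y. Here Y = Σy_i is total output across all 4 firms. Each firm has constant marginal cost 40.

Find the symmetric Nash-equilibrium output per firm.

A representative firm's profit is π_i = y_i(334 − Y) − 40y_i, with Y = y_i + Σ_{j≠i} y_j.
First-order condition: 294 − 2y_i − Σ_{j≠i} y_j = 0.
With identical firms, set every y_j = y: then 294 − 2y − 3y = 0, i.e. y = 294/5 = 58.8.

58.8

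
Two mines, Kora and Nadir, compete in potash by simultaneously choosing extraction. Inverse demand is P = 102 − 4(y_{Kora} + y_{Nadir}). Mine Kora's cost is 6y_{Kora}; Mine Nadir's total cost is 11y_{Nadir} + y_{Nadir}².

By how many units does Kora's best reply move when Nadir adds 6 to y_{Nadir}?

Mine Kora's profit: π = y_{Kora}(102 − 4(y_{Kora} + y_{Nadir})) − 6y_{Kora}.
∂π/∂y_{Kora} = 96 − 8y_{Kora} − 4y_{Nadir} = 0, so y_{Kora} = 12 − 0.5y_{Nadir}.
The reaction-function slope is −0.5, so a 6-unit rise in y_{Nadir} moves y_{Kora} by −0.5 × 6 = −3. Kora's best response falls — the actions are strategic substitutes.

-3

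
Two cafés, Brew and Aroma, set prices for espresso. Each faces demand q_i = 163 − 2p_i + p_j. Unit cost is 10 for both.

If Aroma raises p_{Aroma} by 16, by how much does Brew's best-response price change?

4

Brew's profit: π = (p_{Brew} − 10)(163 − 2p_{Brew} + p_{Aroma}).
∂π/∂p_{Brew} = 183 − 4p_{Brew} + p_{Aroma} = 0 ⇒ p_{Brew} = 45.75 + 0.25p_{Aroma}.
The reaction-function slope is 0.25, so a 16-unit rise in p_{Aroma} moves p_{Brew} by 0.25 × 16 = 4. Brew's best response rises — the actions are strategic complements.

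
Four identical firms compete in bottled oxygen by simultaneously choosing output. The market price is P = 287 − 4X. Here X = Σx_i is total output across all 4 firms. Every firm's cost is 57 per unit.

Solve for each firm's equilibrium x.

11.5

A representative firm's profit is π_i = x_i(287 − 4X) − 57x_i, with X = x_i + Σ_{j≠i} x_j.
First-order condition: 230 − 8x_i − 4Σ_{j≠i} x_j = 0.
With identical firms, set every x_j = x: then 230 − 8x − 12x = 0, i.e. x = 230/20 = 11.5.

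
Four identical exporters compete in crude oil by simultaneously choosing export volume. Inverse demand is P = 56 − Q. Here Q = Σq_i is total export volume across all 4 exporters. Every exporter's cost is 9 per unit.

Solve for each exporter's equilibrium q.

9.4

A representative exporter's profit is π_i = q_i(56 − Q) − 9q_i, with Q = q_i + Σ_{j≠i} q_j.
First-order condition: 47 − 2q_i − Σ_{j≠i} q_j = 0.
In a symmetric equilibrium every exporter chooses the same q, so Σ_{j≠i} q_j = 3q. The condition becomes 47 − 5q = 0, giving q = 47/5 = 9.4.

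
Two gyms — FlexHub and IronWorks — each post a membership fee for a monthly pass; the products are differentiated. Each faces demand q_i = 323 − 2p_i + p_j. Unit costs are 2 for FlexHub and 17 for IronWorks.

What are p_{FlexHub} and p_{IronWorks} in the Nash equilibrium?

111, 117

FlexHub's profit: π = (p_{FlexHub} − 2)(323 − 2p_{FlexHub} + p_{IronWorks}).
∂π/∂p_{FlexHub} = 327 − 4p_{FlexHub} + p_{IronWorks} = 0 ⇒ p_{FlexHub} = 81.75 + 0.25p_{IronWorks}.
Similarly p_{IronWorks} = 89.25 + 0.25p_{FlexHub}.
Solving the two reaction functions simultaneously: (1 − (0.25)(0.25))p_{FlexHub} = 81.75 + 0.25·89.25, so 0.9375p_{FlexHub} = 104.0625 and p_{FlexHub} = 111.
Then p_{IronWorks} = 89.25 + 0.25·111 = 117.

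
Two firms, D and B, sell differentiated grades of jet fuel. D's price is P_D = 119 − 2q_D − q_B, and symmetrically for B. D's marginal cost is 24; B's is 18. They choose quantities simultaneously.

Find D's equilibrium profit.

691.92

Firm D's profit: π = q_D(119 − 2q_D − q_B) − 24q_D.
∂π/∂q_D = 95 − 4q_D − q_B = 0 ⇒ q_D = 23.75 − 0.25q_B.
Similarly q_B = 25.25 − 0.25q_D.
Substituting the second reaction function into the first: q_D = 23.75 − 0.25(25.25 − 0.25q_D), which gives 0.9375q_D = 17.4375 ⇒ q_D = 18.6.
Then q_B = 25.25 − 0.25·18.6 = 20.6.
P_D = 119 − 2·18.6 − 20.6 = 61.2.
Profit = (61.2 − 24)·18.6 = 691.92.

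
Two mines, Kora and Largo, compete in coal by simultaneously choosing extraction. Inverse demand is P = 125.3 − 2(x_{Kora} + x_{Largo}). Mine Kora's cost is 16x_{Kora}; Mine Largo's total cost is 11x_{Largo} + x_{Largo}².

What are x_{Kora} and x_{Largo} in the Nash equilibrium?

Mine Kora's profit: π = x_{Kora}(125.3 − 2(x_{Kora} + x_{Largo})) − 16x_{Kora}.
∂π/∂x_{Kora} = 109.3 − 4x_{Kora} − 2x_{Largo} = 0, so x_{Kora} = 27.325 − 0.5x_{Largo}.
For Largo: ∂π/∂x_{Largo} = 114.3 − 6x_{Largo} − 2x_{Kora} = 0 ⇒ x_{Largo} = 19.05 − (1/3)x_{Kora}.
Plugging x_{Largo} into Kora's best response: x_{Kora} = 27.325 − 0.5(19.05 − (1/3)x_{Kora}) ⇒ (5/6)x_{Kora} = 17.8, so x_{Kora} = 21.36.
Then x_{Largo} = 19.05 − (1/3)·21.36 = 11.93.

21.36, 11.93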